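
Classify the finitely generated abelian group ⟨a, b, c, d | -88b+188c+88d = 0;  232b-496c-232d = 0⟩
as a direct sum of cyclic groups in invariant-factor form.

Answer: M ≅ ℤ^2 ⊕ ℤ/4 ⊕ ℤ/8

Derivation:
rank_ℚ(R)=2; free=4−2=2
SNF(R) diag = [4, 8] → torsion [4, 8]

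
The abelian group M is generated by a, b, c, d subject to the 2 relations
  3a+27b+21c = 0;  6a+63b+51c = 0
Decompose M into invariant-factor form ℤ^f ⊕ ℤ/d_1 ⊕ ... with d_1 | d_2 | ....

rank_ℚ(R)=2; free=4−2=2
SNF(R) diag = [3, 9] → torsion [3, 9]

Answer: M ≅ ℤ^2 ⊕ ℤ/3 ⊕ ℤ/9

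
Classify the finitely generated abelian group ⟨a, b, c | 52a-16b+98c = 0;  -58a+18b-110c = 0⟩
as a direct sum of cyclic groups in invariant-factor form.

rank_ℚ(R)=2; free=3−2=1
SNF(R) diag = [2, 2] → torsion [2, 2]

Answer: M ≅ ℤ^1 ⊕ ℤ/2 ⊕ ℤ/2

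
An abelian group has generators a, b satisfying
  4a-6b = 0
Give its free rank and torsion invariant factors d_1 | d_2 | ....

rank_ℚ(R)=1; free=2−1=1
SNF(R) diag = [2] → torsion [2]

Answer: M ≅ ℤ^1 ⊕ ℤ/2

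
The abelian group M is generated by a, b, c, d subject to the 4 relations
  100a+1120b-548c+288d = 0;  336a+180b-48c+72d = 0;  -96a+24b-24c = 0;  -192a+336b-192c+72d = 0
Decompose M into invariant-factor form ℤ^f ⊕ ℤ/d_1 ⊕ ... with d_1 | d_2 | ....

Answer: M ≅ ℤ/4 ⊕ ℤ/12 ⊕ ℤ/24 ⊕ ℤ/72

Derivation:
rank_ℚ(R)=4; free=4−4=0
SNF(R) diag = [4, 12, 24, 72] → torsion [4, 12, 24, 72]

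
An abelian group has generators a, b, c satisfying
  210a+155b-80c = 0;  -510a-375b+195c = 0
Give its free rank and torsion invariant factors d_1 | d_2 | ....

rank_ℚ(R)=2; free=3−2=1
SNF(R) diag = [5, 15] → torsion [5, 15]

Answer: M ≅ ℤ^1 ⊕ ℤ/5 ⊕ ℤ/15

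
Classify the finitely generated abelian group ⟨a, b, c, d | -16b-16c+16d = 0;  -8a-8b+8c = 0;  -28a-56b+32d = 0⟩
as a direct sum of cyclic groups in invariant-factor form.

Answer: M ≅ ℤ^1 ⊕ ℤ/4 ⊕ ℤ/8 ⊕ ℤ/16

Derivation:
rank_ℚ(R)=3; free=4−3=1
SNF(R) diag = [4, 8, 16] → torsion [4, 8, 16]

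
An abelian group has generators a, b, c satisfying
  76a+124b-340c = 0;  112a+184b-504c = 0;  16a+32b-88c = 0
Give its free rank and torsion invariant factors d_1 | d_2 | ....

Answer: M ≅ ℤ/4 ⊕ ℤ/8 ⊕ ℤ/8

Derivation:
rank_ℚ(R)=3; free=3−3=0
SNF(R) diag = [4, 8, 8] → torsion [4, 8, 8]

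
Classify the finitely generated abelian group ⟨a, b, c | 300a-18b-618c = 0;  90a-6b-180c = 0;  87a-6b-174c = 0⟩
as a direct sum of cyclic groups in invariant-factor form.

rank_ℚ(R)=3; free=3−3=0
SNF(R) diag = [3, 6, 18] → torsion [3, 6, 18]

Answer: M ≅ ℤ/3 ⊕ ℤ/6 ⊕ ℤ/18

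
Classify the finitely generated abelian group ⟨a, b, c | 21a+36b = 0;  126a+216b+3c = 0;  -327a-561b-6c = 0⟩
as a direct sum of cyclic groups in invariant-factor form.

Answer: M ≅ ℤ/3 ⊕ ℤ/3 ⊕ ℤ/3

Derivation:
rank_ℚ(R)=3; free=3−3=0
SNF(R) diag = [3, 3, 3] → torsion [3, 3, 3]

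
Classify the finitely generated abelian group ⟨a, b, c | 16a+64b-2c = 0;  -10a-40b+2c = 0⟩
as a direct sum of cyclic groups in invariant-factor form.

Answer: M ≅ ℤ^1 ⊕ ℤ/2 ⊕ ℤ/6

Derivation:
rank_ℚ(R)=2; free=3−2=1
SNF(R) diag = [2, 6] → torsion [2, 6]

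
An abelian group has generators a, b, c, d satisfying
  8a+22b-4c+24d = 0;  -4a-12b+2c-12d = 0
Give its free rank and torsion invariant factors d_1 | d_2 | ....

rank_ℚ(R)=2; free=4−2=2
SNF(R) diag = [2, 2] → torsion [2, 2]

Answer: M ≅ ℤ^2 ⊕ ℤ/2 ⊕ ℤ/2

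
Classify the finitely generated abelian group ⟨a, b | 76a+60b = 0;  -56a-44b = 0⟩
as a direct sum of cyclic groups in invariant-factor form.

Answer: M ≅ ℤ/4 ⊕ ℤ/4

Derivation:
rank_ℚ(R)=2; free=2−2=0
SNF(R) diag = [4, 4] → torsion [4, 4]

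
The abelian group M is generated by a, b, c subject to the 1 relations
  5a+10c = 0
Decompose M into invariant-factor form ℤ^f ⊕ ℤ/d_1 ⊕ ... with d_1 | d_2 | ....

rank_ℚ(R)=1; free=3−1=2
SNF(R) diag = [5] → torsion [5]

Answer: M ≅ ℤ^2 ⊕ ℤ/5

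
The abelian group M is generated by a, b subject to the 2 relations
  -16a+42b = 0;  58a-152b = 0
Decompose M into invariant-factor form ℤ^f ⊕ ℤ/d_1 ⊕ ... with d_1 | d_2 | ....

rank_ℚ(R)=2; free=2−2=0
SNF(R) diag = [2, 2] → torsion [2, 2]

Answer: M ≅ ℤ/2 ⊕ ℤ/2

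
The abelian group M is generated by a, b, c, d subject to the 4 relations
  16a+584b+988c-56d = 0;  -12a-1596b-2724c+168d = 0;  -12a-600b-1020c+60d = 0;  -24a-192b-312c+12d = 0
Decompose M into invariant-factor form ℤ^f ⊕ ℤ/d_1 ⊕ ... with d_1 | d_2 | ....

rank_ℚ(R)=4; free=4−4=0
SNF(R) diag = [4, 12, 36, 36] → torsion [4, 12, 36, 36]

Answer: M ≅ ℤ/4 ⊕ ℤ/12 ⊕ ℤ/36 ⊕ ℤ/36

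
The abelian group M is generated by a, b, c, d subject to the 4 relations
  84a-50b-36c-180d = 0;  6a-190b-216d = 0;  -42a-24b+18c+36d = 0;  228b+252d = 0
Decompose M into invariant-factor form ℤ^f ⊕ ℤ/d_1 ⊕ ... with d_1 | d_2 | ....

rank_ℚ(R)=4; free=4−4=0
SNF(R) diag = [2, 6, 18, 36] → torsion [2, 6, 18, 36]

Answer: M ≅ ℤ/2 ⊕ ℤ/6 ⊕ ℤ/18 ⊕ ℤ/36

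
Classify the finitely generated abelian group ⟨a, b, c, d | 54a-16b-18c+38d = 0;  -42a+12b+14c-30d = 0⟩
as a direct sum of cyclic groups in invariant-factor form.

Answer: M ≅ ℤ^2 ⊕ ℤ/2 ⊕ ℤ/4

Derivation:
rank_ℚ(R)=2; free=4−2=2
SNF(R) diag = [2, 4] → torsion [2, 4]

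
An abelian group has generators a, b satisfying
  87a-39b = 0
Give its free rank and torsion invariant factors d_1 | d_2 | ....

rank_ℚ(R)=1; free=2−1=1
SNF(R) diag = [3] → torsion [3]

Answer: M ≅ ℤ^1 ⊕ ℤ/3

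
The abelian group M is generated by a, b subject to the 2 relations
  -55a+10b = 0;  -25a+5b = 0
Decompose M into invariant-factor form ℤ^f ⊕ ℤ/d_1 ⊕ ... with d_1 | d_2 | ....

rank_ℚ(R)=2; free=2−2=0
SNF(R) diag = [5, 5] → torsion [5, 5]

Answer: M ≅ ℤ/5 ⊕ ℤ/5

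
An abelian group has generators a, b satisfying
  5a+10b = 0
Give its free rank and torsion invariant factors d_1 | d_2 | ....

Answer: M ≅ ℤ^1 ⊕ ℤ/5

Derivation:
rank_ℚ(R)=1; free=2−1=1
SNF(R) diag = [5] → torsion [5]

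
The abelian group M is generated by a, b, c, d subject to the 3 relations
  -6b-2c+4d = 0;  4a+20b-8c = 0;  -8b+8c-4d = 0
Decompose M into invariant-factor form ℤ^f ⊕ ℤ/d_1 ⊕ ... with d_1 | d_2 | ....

rank_ℚ(R)=3; free=4−3=1
SNF(R) diag = [2, 4, 4] → torsion [2, 4, 4]

Answer: M ≅ ℤ^1 ⊕ ℤ/2 ⊕ ℤ/4 ⊕ ℤ/4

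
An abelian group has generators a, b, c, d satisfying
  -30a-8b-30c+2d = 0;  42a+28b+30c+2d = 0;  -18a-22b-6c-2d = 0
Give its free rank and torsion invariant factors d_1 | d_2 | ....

rank_ℚ(R)=3; free=4−3=1
SNF(R) diag = [2, 6, 12] → torsion [2, 6, 12]

Answer: M ≅ ℤ^1 ⊕ ℤ/2 ⊕ ℤ/6 ⊕ ℤ/12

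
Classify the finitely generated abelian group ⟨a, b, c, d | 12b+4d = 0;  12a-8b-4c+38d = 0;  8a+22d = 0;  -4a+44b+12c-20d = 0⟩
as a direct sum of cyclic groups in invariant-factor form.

rank_ℚ(R)=4; free=4−4=0
SNF(R) diag = [2, 4, 4, 8] → torsion [2, 4, 4, 8]

Answer: M ≅ ℤ/2 ⊕ ℤ/4 ⊕ ℤ/4 ⊕ ℤ/8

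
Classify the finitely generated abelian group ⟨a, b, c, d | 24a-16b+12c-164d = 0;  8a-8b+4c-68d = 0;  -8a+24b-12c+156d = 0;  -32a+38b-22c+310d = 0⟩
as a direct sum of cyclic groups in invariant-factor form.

Answer: M ≅ ℤ/2 ⊕ ℤ/4 ⊕ ℤ/8 ⊕ ℤ/16

Derivation:
rank_ℚ(R)=4; free=4−4=0
SNF(R) diag = [2, 4, 8, 16] → torsion [2, 4, 8, 16]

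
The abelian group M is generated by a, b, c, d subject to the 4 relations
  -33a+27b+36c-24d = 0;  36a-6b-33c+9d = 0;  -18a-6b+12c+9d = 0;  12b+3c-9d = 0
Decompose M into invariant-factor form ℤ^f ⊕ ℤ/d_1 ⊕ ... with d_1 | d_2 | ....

rank_ℚ(R)=4; free=4−4=0
SNF(R) diag = [3, 3, 9, 18] → torsion [3, 3, 9, 18]

Answer: M ≅ ℤ/3 ⊕ ℤ/3 ⊕ ℤ/9 ⊕ ℤ/18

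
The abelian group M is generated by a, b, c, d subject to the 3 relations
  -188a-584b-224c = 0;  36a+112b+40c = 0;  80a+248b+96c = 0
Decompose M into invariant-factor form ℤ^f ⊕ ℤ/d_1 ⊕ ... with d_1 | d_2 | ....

Answer: M ≅ ℤ^1 ⊕ ℤ/4 ⊕ ℤ/8 ⊕ ℤ/8

Derivation:
rank_ℚ(R)=3; free=4−3=1
SNF(R) diag = [4, 8, 8] → torsion [4, 8, 8]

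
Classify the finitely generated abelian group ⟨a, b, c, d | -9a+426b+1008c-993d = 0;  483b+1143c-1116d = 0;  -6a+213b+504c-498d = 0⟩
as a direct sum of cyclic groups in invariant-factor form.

rank_ℚ(R)=3; free=4−3=1
SNF(R) diag = [3, 3, 3] → torsion [3, 3, 3]

Answer: M ≅ ℤ^1 ⊕ ℤ/3 ⊕ ℤ/3 ⊕ ℤ/3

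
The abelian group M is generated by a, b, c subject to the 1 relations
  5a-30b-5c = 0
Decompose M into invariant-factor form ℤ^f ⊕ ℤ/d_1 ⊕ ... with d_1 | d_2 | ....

Answer: M ≅ ℤ^2 ⊕ ℤ/5

Derivation:
rank_ℚ(R)=1; free=3−1=2
SNF(R) diag = [5] → torsion [5]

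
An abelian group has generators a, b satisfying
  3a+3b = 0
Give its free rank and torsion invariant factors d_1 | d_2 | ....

rank_ℚ(R)=1; free=2−1=1
SNF(R) diag = [3] → torsion [3]

Answer: M ≅ ℤ^1 ⊕ ℤ/3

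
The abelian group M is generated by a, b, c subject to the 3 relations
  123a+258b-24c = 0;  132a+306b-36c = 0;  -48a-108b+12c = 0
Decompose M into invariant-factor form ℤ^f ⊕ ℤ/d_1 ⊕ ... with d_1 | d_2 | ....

Answer: M ≅ ℤ/3 ⊕ ℤ/6 ⊕ ℤ/12

Derivation:
rank_ℚ(R)=3; free=3−3=0
SNF(R) diag = [3, 6, 12] → torsion [3, 6, 12]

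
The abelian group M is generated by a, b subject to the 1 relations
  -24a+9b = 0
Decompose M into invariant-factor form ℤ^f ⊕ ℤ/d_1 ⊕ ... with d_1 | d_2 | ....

Answer: M ≅ ℤ^1 ⊕ ℤ/3

Derivation:
rank_ℚ(R)=1; free=2−1=1
SNF(R) diag = [3] → torsion [3]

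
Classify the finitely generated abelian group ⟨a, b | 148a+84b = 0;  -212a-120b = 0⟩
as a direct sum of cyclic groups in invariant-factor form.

Answer: M ≅ ℤ/4 ⊕ ℤ/12

Derivation:
rank_ℚ(R)=2; free=2−2=0
SNF(R) diag = [4, 12] → torsion [4, 12]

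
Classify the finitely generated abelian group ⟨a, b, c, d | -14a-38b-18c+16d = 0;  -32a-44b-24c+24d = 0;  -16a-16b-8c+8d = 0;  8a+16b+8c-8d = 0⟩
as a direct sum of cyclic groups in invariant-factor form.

rank_ℚ(R)=4; free=4−4=0
SNF(R) diag = [2, 4, 8, 8] → torsion [2, 4, 8, 8]

Answer: M ≅ ℤ/2 ⊕ ℤ/4 ⊕ ℤ/8 ⊕ ℤ/8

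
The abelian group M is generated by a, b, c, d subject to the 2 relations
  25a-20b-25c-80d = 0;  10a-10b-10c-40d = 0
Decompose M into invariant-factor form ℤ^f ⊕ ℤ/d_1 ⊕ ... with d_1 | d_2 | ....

rank_ℚ(R)=2; free=4−2=2
SNF(R) diag = [5, 10] → torsion [5, 10]

Answer: M ≅ ℤ^2 ⊕ ℤ/5 ⊕ ℤ/10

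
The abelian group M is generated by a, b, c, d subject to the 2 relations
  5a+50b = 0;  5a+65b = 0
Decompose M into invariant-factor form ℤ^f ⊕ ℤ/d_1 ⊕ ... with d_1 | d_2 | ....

Answer: M ≅ ℤ^2 ⊕ ℤ/5 ⊕ ℤ/15

Derivation:
rank_ℚ(R)=2; free=4−2=2
SNF(R) diag = [5, 15] → torsion [5, 15]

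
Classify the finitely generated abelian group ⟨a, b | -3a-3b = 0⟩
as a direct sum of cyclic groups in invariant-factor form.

Answer: M ≅ ℤ^1 ⊕ ℤ/3

Derivation:
rank_ℚ(R)=1; free=2−1=1
SNF(R) diag = [3] → torsion [3]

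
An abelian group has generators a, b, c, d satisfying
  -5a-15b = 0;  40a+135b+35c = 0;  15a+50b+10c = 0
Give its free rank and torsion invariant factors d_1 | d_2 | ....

Answer: M ≅ ℤ^1 ⊕ ℤ/5 ⊕ ℤ/5 ⊕ ℤ/5

Derivation:
rank_ℚ(R)=3; free=4−3=1
SNF(R) diag = [5, 5, 5] → torsion [5, 5, 5]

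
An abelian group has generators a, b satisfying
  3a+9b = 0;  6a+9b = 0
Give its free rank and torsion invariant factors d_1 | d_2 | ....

rank_ℚ(R)=2; free=2−2=0
SNF(R) diag = [3, 9] → torsion [3, 9]

Answer: M ≅ ℤ/3 ⊕ ℤ/9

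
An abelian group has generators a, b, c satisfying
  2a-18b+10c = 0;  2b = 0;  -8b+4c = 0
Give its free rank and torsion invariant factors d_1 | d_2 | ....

rank_ℚ(R)=3; free=3−3=0
SNF(R) diag = [2, 2, 4] → torsion [2, 2, 4]

Answer: M ≅ ℤ/2 ⊕ ℤ/2 ⊕ ℤ/4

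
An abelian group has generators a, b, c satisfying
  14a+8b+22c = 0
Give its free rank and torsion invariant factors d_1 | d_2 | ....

rank_ℚ(R)=1; free=3−1=2
SNF(R) diag = [2] → torsion [2]

Answer: M ≅ ℤ^2 ⊕ ℤ/2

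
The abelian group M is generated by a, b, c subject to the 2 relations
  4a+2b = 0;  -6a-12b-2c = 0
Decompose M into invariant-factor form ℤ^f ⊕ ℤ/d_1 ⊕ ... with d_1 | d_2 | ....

Answer: M ≅ ℤ^1 ⊕ ℤ/2 ⊕ ℤ/2

Derivation:
rank_ℚ(R)=2; free=3−2=1
SNF(R) diag = [2, 2] → torsion [2, 2]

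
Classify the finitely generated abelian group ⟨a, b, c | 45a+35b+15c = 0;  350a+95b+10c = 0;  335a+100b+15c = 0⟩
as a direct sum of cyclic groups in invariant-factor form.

Answer: M ≅ ℤ/5 ⊕ ℤ/5 ⊕ ℤ/10

Derivation:
rank_ℚ(R)=3; free=3−3=0
SNF(R) diag = [5, 5, 10] → torsion [5, 5, 10]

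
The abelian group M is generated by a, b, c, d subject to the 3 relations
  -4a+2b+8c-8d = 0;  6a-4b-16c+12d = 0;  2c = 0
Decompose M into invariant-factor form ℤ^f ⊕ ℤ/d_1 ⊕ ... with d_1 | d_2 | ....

Answer: M ≅ ℤ^1 ⊕ ℤ/2 ⊕ ℤ/2 ⊕ ℤ/2

Derivation:
rank_ℚ(R)=3; free=4−3=1
SNF(R) diag = [2, 2, 2] → torsion [2, 2, 2]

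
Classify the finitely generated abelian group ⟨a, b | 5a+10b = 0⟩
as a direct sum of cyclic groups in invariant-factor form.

Answer: M ≅ ℤ^1 ⊕ ℤ/5

Derivation:
rank_ℚ(R)=1; free=2−1=1
SNF(R) diag = [5] → torsion [5]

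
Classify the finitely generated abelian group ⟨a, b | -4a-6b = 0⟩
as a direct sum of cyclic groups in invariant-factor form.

Answer: M ≅ ℤ^1 ⊕ ℤ/2

Derivation:
rank_ℚ(R)=1; free=2−1=1
SNF(R) diag = [2] → torsion [2]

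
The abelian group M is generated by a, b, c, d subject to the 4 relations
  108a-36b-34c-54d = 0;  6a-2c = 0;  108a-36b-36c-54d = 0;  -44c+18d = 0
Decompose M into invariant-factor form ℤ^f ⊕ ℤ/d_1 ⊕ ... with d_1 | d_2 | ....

rank_ℚ(R)=4; free=4−4=0
SNF(R) diag = [2, 6, 18, 36] → torsion [2, 6, 18, 36]

Answer: M ≅ ℤ/2 ⊕ ℤ/6 ⊕ ℤ/18 ⊕ ℤ/36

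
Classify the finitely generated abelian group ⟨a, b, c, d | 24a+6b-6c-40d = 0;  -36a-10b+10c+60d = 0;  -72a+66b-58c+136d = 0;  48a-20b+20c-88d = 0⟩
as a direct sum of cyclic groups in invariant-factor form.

Answer: M ≅ ℤ/2 ⊕ ℤ/4 ⊕ ℤ/8 ⊕ ℤ/24

Derivation:
rank_ℚ(R)=4; free=4−4=0
SNF(R) diag = [2, 4, 8, 24] → torsion [2, 4, 8, 24]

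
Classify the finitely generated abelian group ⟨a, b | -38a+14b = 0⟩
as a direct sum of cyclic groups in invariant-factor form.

rank_ℚ(R)=1; free=2−1=1
SNF(R) diag = [2] → torsion [2]

Answer: M ≅ ℤ^1 ⊕ ℤ/2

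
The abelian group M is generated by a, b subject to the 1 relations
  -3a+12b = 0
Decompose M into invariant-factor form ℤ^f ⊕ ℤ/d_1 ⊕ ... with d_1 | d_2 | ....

Answer: M ≅ ℤ^1 ⊕ ℤ/3

Derivation:
rank_ℚ(R)=1; free=2−1=1
SNF(R) diag = [3] → torsion [3]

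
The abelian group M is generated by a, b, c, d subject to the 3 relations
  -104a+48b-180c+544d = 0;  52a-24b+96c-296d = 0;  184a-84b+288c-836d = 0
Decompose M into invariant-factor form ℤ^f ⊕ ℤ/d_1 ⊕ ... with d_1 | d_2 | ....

rank_ℚ(R)=3; free=4−3=1
SNF(R) diag = [4, 12, 12] → torsion [4, 12, 12]

Answer: M ≅ ℤ^1 ⊕ ℤ/4 ⊕ ℤ/12 ⊕ ℤ/12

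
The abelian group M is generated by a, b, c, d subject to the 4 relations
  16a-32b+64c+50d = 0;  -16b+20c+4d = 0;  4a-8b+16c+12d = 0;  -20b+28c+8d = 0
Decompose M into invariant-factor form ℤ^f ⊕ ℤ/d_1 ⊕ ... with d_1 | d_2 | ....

Answer: M ≅ ℤ/2 ⊕ ℤ/4 ⊕ ℤ/4 ⊕ ℤ/12

Derivation:
rank_ℚ(R)=4; free=4−4=0
SNF(R) diag = [2, 4, 4, 12] → torsion [2, 4, 4, 12]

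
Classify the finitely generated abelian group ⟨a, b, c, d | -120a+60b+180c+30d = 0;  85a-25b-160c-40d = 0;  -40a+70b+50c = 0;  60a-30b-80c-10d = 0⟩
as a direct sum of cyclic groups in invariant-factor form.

Answer: M ≅ ℤ/5 ⊕ ℤ/10 ⊕ ℤ/30 ⊕ ℤ/30

Derivation:
rank_ℚ(R)=4; free=4−4=0
SNF(R) diag = [5, 10, 30, 30] → torsion [5, 10, 30, 30]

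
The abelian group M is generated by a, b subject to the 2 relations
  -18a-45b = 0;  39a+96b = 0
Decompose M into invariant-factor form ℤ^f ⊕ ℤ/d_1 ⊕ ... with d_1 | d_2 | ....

Answer: M ≅ ℤ/3 ⊕ ℤ/9

Derivation:
rank_ℚ(R)=2; free=2−2=0
SNF(R) diag = [3, 9] → torsion [3, 9]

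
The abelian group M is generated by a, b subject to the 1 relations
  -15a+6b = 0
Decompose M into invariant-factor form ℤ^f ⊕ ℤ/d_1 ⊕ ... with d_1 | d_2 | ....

rank_ℚ(R)=1; free=2−1=1
SNF(R) diag = [3] → torsion [3]

Answer: M ≅ ℤ^1 ⊕ ℤ/3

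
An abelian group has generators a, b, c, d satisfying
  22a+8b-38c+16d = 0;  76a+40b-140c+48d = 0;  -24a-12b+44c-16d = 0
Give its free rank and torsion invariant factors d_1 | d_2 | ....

rank_ℚ(R)=3; free=4−3=1
SNF(R) diag = [2, 4, 8] → torsion [2, 4, 8]

Answer: M ≅ ℤ^1 ⊕ ℤ/2 ⊕ ℤ/4 ⊕ ℤ/8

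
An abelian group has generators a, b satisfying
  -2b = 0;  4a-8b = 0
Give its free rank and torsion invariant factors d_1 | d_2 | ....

Answer: M ≅ ℤ/2 ⊕ ℤ/4

Derivation:
rank_ℚ(R)=2; free=2−2=0
SNF(R) diag = [2, 4] → torsion [2, 4]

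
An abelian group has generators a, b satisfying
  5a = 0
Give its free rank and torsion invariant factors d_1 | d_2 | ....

rank_ℚ(R)=1; free=2−1=1
SNF(R) diag = [5] → torsion [5]

Answer: M ≅ ℤ^1 ⊕ ℤ/5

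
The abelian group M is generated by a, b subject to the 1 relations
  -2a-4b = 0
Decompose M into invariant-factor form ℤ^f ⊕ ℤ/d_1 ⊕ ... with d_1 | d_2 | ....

Answer: M ≅ ℤ^1 ⊕ ℤ/2

Derivation:
rank_ℚ(R)=1; free=2−1=1
SNF(R) diag = [2] → torsion [2]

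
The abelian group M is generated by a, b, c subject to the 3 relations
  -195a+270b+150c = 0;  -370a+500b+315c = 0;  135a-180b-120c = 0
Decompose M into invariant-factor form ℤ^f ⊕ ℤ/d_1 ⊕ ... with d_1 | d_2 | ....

rank_ℚ(R)=3; free=3−3=0
SNF(R) diag = [5, 15, 30] → torsion [5, 15, 30]

Answer: M ≅ ℤ/5 ⊕ ℤ/15 ⊕ ℤ/30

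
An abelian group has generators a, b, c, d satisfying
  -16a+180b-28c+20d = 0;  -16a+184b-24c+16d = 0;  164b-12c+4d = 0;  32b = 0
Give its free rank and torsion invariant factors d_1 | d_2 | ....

Answer: M ≅ ℤ/4 ⊕ ℤ/8 ⊕ ℤ/16 ⊕ ℤ/32

Derivation:
rank_ℚ(R)=4; free=4−4=0
SNF(R) diag = [4, 8, 16, 32] → torsion [4, 8, 16, 32]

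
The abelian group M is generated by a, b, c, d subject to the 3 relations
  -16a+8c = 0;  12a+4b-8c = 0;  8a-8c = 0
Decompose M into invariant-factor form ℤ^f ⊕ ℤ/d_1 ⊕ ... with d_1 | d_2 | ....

Answer: M ≅ ℤ^1 ⊕ ℤ/4 ⊕ ℤ/8 ⊕ ℤ/8

Derivation:
rank_ℚ(R)=3; free=4−3=1
SNF(R) diag = [4, 8, 8] → torsion [4, 8, 8]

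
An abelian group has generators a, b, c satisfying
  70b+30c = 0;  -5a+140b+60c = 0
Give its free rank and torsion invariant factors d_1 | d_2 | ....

rank_ℚ(R)=2; free=3−2=1
SNF(R) diag = [5, 10] → torsion [5, 10]

Answer: M ≅ ℤ^1 ⊕ ℤ/5 ⊕ ℤ/10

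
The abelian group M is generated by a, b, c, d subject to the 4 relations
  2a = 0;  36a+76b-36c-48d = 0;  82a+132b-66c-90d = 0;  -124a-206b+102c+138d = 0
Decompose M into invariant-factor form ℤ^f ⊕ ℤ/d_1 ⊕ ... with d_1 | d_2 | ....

Answer: M ≅ ℤ/2 ⊕ ℤ/2 ⊕ ℤ/6 ⊕ ℤ/12

Derivation:
rank_ℚ(R)=4; free=4−4=0
SNF(R) diag = [2, 2, 6, 12] → torsion [2, 2, 6, 12]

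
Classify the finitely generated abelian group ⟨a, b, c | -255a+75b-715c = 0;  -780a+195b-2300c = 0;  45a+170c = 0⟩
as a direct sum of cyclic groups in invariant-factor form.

rank_ℚ(R)=3; free=3−3=0
SNF(R) diag = [5, 15, 45] → torsion [5, 15, 45]

Answer: M ≅ ℤ/5 ⊕ ℤ/15 ⊕ ℤ/45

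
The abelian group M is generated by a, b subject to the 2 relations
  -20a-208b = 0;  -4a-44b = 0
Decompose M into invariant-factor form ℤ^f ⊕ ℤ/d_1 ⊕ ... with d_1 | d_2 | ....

rank_ℚ(R)=2; free=2−2=0
SNF(R) diag = [4, 12] → torsion [4, 12]

Answer: M ≅ ℤ/4 ⊕ ℤ/12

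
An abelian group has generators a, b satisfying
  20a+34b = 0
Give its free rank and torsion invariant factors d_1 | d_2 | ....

rank_ℚ(R)=1; free=2−1=1
SNF(R) diag = [2] → torsion [2]

Answer: M ≅ ℤ^1 ⊕ ℤ/2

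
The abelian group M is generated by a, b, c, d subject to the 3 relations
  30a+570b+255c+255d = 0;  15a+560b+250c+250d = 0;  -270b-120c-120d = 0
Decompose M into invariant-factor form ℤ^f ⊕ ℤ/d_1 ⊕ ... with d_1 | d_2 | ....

rank_ℚ(R)=3; free=4−3=1
SNF(R) diag = [5, 15, 30] → torsion [5, 15, 30]

Answer: M ≅ ℤ^1 ⊕ ℤ/5 ⊕ ℤ/15 ⊕ ℤ/30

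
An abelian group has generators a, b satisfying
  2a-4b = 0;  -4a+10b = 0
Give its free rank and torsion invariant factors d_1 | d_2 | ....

rank_ℚ(R)=2; free=2−2=0
SNF(R) diag = [2, 2] → torsion [2, 2]

Answer: M ≅ ℤ/2 ⊕ ℤ/2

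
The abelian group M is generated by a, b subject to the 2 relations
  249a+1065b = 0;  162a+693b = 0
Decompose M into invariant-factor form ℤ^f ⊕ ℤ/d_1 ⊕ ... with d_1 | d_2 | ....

rank_ℚ(R)=2; free=2−2=0
SNF(R) diag = [3, 9] → torsion [3, 9]

Answer: M ≅ ℤ/3 ⊕ ℤ/9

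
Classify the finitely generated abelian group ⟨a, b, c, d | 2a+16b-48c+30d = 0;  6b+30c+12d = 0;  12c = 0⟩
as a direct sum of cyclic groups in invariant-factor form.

Answer: M ≅ ℤ^1 ⊕ ℤ/2 ⊕ ℤ/6 ⊕ ℤ/12

Derivation:
rank_ℚ(R)=3; free=4−3=1
SNF(R) diag = [2, 6, 12] → torsion [2, 6, 12]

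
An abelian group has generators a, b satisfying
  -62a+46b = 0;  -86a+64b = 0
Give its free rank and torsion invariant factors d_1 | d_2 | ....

rank_ℚ(R)=2; free=2−2=0
SNF(R) diag = [2, 6] → torsion [2, 6]

Answer: M ≅ ℤ/2 ⊕ ℤ/6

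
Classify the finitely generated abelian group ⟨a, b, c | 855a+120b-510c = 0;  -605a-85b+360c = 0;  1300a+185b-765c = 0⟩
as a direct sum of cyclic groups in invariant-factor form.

rank_ℚ(R)=3; free=3−3=0
SNF(R) diag = [5, 15, 15] → torsion [5, 15, 15]

Answer: M ≅ ℤ/5 ⊕ ℤ/15 ⊕ ℤ/15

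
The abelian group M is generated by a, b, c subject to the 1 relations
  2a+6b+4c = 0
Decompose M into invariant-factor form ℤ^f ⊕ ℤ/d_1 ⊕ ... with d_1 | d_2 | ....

rank_ℚ(R)=1; free=3−1=2
SNF(R) diag = [2] → torsion [2]

Answer: M ≅ ℤ^2 ⊕ ℤ/2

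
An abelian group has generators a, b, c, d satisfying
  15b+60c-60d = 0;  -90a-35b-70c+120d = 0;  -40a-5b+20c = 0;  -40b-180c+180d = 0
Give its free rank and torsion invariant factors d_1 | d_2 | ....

Answer: M ≅ ℤ/5 ⊕ ℤ/10 ⊕ ℤ/20 ⊕ ℤ/60

Derivation:
rank_ℚ(R)=4; free=4−4=0
SNF(R) diag = [5, 10, 20, 60] → torsion [5, 10, 20, 60]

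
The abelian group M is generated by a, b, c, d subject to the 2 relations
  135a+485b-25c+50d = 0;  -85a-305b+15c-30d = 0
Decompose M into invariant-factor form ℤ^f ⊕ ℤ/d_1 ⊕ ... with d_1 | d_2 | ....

rank_ℚ(R)=2; free=4−2=2
SNF(R) diag = [5, 10] → torsion [5, 10]

Answer: M ≅ ℤ^2 ⊕ ℤ/5 ⊕ ℤ/10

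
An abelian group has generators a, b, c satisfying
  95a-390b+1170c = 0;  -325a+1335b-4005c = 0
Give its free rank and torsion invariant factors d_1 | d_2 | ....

rank_ℚ(R)=2; free=3−2=1
SNF(R) diag = [5, 15] → torsion [5, 15]

Answer: M ≅ ℤ^1 ⊕ ℤ/5 ⊕ ℤ/15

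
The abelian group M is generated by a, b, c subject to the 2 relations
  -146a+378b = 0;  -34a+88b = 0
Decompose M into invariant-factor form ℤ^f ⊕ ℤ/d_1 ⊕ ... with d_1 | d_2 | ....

rank_ℚ(R)=2; free=3−2=1
SNF(R) diag = [2, 2] → torsion [2, 2]

Answer: M ≅ ℤ^1 ⊕ ℤ/2 ⊕ ℤ/2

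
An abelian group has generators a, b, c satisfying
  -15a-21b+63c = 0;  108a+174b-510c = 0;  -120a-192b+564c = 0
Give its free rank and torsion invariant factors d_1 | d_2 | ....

rank_ℚ(R)=3; free=3−3=0
SNF(R) diag = [3, 6, 12] → torsion [3, 6, 12]

Answer: M ≅ ℤ/3 ⊕ ℤ/6 ⊕ ℤ/12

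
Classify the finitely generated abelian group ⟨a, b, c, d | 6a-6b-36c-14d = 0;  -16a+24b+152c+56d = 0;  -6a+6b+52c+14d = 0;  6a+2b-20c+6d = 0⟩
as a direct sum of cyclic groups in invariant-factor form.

rank_ℚ(R)=4; free=4−4=0
SNF(R) diag = [2, 4, 8, 16] → torsion [2, 4, 8, 16]

Answer: M ≅ ℤ/2 ⊕ ℤ/4 ⊕ ℤ/8 ⊕ ℤ/16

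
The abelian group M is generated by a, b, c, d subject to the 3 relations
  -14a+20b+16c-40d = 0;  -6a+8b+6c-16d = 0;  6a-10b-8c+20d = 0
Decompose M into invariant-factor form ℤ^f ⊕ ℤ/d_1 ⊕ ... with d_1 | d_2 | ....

Answer: M ≅ ℤ^1 ⊕ ℤ/2 ⊕ ℤ/2 ⊕ ℤ/2

Derivation:
rank_ℚ(R)=3; free=4−3=1
SNF(R) diag = [2, 2, 2] → torsion [2, 2, 2]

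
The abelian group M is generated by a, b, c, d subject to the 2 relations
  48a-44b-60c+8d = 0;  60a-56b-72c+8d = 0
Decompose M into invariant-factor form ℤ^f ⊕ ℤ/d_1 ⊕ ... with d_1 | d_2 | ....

Answer: M ≅ ℤ^2 ⊕ ℤ/4 ⊕ ℤ/12

Derivation:
rank_ℚ(R)=2; free=4−2=2
SNF(R) diag = [4, 12] → torsion [4, 12]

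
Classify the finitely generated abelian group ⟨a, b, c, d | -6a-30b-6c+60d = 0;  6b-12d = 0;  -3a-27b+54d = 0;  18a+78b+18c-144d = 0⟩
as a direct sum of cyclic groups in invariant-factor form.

Answer: M ≅ ℤ/3 ⊕ ℤ/6 ⊕ ℤ/6 ⊕ ℤ/12

Derivation:
rank_ℚ(R)=4; free=4−4=0
SNF(R) diag = [3, 6, 6, 12] → torsion [3, 6, 6, 12]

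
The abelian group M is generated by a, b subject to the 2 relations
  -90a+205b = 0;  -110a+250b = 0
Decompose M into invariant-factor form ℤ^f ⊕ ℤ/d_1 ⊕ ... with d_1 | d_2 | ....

rank_ℚ(R)=2; free=2−2=0
SNF(R) diag = [5, 10] → torsion [5, 10]

Answer: M ≅ ℤ/5 ⊕ ℤ/10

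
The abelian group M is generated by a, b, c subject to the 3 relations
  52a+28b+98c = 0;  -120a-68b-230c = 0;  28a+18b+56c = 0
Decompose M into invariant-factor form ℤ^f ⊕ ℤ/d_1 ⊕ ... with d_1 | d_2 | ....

rank_ℚ(R)=3; free=3−3=0
SNF(R) diag = [2, 2, 4] → torsion [2, 2, 4]

Answer: M ≅ ℤ/2 ⊕ ℤ/2 ⊕ ℤ/4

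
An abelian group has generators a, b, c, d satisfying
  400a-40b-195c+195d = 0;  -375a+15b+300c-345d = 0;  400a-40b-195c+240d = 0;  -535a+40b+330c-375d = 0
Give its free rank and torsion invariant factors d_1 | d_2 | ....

Answer: M ≅ ℤ/5 ⊕ ℤ/15 ⊕ ℤ/45 ⊕ ℤ/135

Derivation:
rank_ℚ(R)=4; free=4−4=0
SNF(R) diag = [5, 15, 45, 135] → torsion [5, 15, 45, 135]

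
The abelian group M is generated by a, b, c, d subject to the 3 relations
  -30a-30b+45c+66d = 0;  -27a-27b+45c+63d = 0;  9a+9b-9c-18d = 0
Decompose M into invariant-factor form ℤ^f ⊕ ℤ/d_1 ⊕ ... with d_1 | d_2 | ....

Answer: M ≅ ℤ^1 ⊕ ℤ/3 ⊕ ℤ/9 ⊕ ℤ/9

Derivation:
rank_ℚ(R)=3; free=4−3=1
SNF(R) diag = [3, 9, 9] → torsion [3, 9, 9]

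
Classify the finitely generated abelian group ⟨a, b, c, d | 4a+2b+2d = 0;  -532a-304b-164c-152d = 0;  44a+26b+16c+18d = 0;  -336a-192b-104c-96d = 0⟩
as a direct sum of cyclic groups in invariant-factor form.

rank_ℚ(R)=4; free=4−4=0
SNF(R) diag = [2, 4, 8, 8] → torsion [2, 4, 8, 8]

Answer: M ≅ ℤ/2 ⊕ ℤ/4 ⊕ ℤ/8 ⊕ ℤ/8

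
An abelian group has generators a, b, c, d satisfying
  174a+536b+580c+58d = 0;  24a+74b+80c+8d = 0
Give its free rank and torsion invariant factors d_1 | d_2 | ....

rank_ℚ(R)=2; free=4−2=2
SNF(R) diag = [2, 2] → torsion [2, 2]

Answer: M ≅ ℤ^2 ⊕ ℤ/2 ⊕ ℤ/2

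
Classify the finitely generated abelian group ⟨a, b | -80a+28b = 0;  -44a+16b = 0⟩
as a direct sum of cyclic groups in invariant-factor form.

rank_ℚ(R)=2; free=2−2=0
SNF(R) diag = [4, 12] → torsion [4, 12]

Answer: M ≅ ℤ/4 ⊕ ℤ/12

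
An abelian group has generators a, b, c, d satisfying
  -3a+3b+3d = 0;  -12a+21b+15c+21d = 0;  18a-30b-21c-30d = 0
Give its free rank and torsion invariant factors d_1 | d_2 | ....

Answer: M ≅ ℤ^1 ⊕ ℤ/3 ⊕ ℤ/3 ⊕ ℤ/3

Derivation:
rank_ℚ(R)=3; free=4−3=1
SNF(R) diag = [3, 3, 3] → torsion [3, 3, 3]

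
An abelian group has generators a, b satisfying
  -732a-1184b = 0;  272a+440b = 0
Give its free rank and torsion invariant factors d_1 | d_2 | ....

rank_ℚ(R)=2; free=2−2=0
SNF(R) diag = [4, 8] → torsion [4, 8]

Answer: M ≅ ℤ/4 ⊕ ℤ/8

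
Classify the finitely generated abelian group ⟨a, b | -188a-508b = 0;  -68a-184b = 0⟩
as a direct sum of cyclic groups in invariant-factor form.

Answer: M ≅ ℤ/4 ⊕ ℤ/12

Derivation:
rank_ℚ(R)=2; free=2−2=0
SNF(R) diag = [4, 12] → torsion [4, 12]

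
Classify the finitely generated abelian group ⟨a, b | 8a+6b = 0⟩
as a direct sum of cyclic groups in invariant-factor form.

rank_ℚ(R)=1; free=2−1=1
SNF(R) diag = [2] → torsion [2]

Answer: M ≅ ℤ^1 ⊕ ℤ/2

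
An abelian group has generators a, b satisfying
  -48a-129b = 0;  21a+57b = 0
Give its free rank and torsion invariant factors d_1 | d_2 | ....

Answer: M ≅ ℤ/3 ⊕ ℤ/9

Derivation:
rank_ℚ(R)=2; free=2−2=0
SNF(R) diag = [3, 9] → torsion [3, 9]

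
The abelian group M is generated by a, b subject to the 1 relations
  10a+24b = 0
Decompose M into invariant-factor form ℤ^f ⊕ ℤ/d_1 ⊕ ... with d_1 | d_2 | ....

rank_ℚ(R)=1; free=2−1=1
SNF(R) diag = [2] → torsion [2]

Answer: M ≅ ℤ^1 ⊕ ℤ/2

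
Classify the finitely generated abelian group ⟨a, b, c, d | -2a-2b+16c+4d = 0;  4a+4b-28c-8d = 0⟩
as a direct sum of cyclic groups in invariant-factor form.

rank_ℚ(R)=2; free=4−2=2
SNF(R) diag = [2, 4] → torsion [2, 4]

Answer: M ≅ ℤ^2 ⊕ ℤ/2 ⊕ ℤ/4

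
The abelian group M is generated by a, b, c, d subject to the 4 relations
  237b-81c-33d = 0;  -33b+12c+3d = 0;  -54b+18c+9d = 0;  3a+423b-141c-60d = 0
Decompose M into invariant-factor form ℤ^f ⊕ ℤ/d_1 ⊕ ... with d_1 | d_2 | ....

rank_ℚ(R)=4; free=4−4=0
SNF(R) diag = [3, 3, 3, 9] → torsion [3, 3, 3, 9]

Answer: M ≅ ℤ/3 ⊕ ℤ/3 ⊕ ℤ/3 ⊕ ℤ/9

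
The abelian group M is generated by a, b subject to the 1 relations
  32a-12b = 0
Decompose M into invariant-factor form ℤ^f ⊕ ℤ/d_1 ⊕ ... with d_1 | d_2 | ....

rank_ℚ(R)=1; free=2−1=1
SNF(R) diag = [4] → torsion [4]

Answer: M ≅ ℤ^1 ⊕ ℤ/4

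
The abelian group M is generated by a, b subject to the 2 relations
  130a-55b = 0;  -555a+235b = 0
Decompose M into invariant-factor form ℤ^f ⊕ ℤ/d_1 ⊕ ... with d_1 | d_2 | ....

Answer: M ≅ ℤ/5 ⊕ ℤ/5

Derivation:
rank_ℚ(R)=2; free=2−2=0
SNF(R) diag = [5, 5] → torsion [5, 5]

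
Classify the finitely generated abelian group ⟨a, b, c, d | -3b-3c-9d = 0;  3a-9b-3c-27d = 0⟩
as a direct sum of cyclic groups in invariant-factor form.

rank_ℚ(R)=2; free=4−2=2
SNF(R) diag = [3, 3] → torsion [3, 3]

Answer: M ≅ ℤ^2 ⊕ ℤ/3 ⊕ ℤ/3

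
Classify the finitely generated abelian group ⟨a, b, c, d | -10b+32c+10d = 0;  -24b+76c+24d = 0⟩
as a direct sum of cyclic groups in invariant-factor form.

rank_ℚ(R)=2; free=4−2=2
SNF(R) diag = [2, 4] → torsion [2, 4]

Answer: M ≅ ℤ^2 ⊕ ℤ/2 ⊕ ℤ/4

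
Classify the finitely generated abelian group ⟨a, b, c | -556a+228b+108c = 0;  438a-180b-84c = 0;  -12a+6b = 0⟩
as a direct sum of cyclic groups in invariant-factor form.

rank_ℚ(R)=3; free=3−3=0
SNF(R) diag = [2, 6, 12] → torsion [2, 6, 12]

Answer: M ≅ ℤ/2 ⊕ ℤ/6 ⊕ ℤ/12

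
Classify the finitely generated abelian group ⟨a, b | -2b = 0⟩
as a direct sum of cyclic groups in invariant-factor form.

rank_ℚ(R)=1; free=2−1=1
SNF(R) diag = [2] → torsion [2]

Answer: M ≅ ℤ^1 ⊕ ℤ/2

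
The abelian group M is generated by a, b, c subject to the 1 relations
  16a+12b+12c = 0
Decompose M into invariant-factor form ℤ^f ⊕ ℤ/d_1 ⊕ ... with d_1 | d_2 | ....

rank_ℚ(R)=1; free=3−1=2
SNF(R) diag = [4] → torsion [4]

Answer: M ≅ ℤ^2 ⊕ ℤ/4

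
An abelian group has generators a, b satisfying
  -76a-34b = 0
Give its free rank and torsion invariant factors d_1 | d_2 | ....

rank_ℚ(R)=1; free=2−1=1
SNF(R) diag = [2] → torsion [2]

Answer: M ≅ ℤ^1 ⊕ ℤ/2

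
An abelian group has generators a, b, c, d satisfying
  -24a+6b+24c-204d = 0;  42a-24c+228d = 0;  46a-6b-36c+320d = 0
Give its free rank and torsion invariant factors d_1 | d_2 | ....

rank_ℚ(R)=3; free=4−3=1
SNF(R) diag = [2, 6, 12] → torsion [2, 6, 12]

Answer: M ≅ ℤ^1 ⊕ ℤ/2 ⊕ ℤ/6 ⊕ ℤ/12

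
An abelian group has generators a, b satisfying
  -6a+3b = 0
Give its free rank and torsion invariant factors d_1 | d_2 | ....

rank_ℚ(R)=1; free=2−1=1
SNF(R) diag = [3] → torsion [3]

Answer: M ≅ ℤ^1 ⊕ ℤ/3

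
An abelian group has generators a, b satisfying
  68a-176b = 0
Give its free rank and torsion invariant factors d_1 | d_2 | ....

Answer: M ≅ ℤ^1 ⊕ ℤ/4

Derivation:
rank_ℚ(R)=1; free=2−1=1
SNF(R) diag = [4] → torsion [4]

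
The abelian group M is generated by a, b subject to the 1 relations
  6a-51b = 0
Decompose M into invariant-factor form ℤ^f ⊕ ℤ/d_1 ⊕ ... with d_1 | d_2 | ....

rank_ℚ(R)=1; free=2−1=1
SNF(R) diag = [3] → torsion [3]

Answer: M ≅ ℤ^1 ⊕ ℤ/3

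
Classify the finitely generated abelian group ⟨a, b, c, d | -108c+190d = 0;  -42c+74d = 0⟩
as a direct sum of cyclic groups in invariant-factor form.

rank_ℚ(R)=2; free=4−2=2
SNF(R) diag = [2, 6] → torsion [2, 6]

Answer: M ≅ ℤ^2 ⊕ ℤ/2 ⊕ ℤ/6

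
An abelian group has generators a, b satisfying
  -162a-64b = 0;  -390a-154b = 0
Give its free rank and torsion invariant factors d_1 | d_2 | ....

rank_ℚ(R)=2; free=2−2=0
SNF(R) diag = [2, 6] → torsion [2, 6]

Answer: M ≅ ℤ/2 ⊕ ℤ/6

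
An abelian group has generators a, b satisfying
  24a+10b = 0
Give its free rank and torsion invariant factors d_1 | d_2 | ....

Answer: M ≅ ℤ^1 ⊕ ℤ/2

Derivation:
rank_ℚ(R)=1; free=2−1=1
SNF(R) diag = [2] → torsion [2]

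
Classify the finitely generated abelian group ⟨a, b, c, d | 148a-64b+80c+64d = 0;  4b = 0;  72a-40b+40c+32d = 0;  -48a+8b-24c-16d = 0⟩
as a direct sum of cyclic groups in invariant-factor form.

rank_ℚ(R)=4; free=4−4=0
SNF(R) diag = [4, 4, 8, 16] → torsion [4, 4, 8, 16]

Answer: M ≅ ℤ/4 ⊕ ℤ/4 ⊕ ℤ/8 ⊕ ℤ/16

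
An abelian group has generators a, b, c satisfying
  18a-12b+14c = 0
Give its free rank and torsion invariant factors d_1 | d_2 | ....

Answer: M ≅ ℤ^2 ⊕ ℤ/2

Derivation:
rank_ℚ(R)=1; free=3−1=2
SNF(R) diag = [2] → torsion [2]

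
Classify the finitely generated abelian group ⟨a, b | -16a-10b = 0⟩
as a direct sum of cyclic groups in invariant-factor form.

Answer: M ≅ ℤ^1 ⊕ ℤ/2

Derivation:
rank_ℚ(R)=1; free=2−1=1
SNF(R) diag = [2] → torsion [2]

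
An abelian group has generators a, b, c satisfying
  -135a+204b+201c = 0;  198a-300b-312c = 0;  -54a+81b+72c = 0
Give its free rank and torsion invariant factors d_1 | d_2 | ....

Answer: M ≅ ℤ/3 ⊕ ℤ/9 ⊕ ℤ/18

Derivation:
rank_ℚ(R)=3; free=3−3=0
SNF(R) diag = [3, 9, 18] → torsion [3, 9, 18]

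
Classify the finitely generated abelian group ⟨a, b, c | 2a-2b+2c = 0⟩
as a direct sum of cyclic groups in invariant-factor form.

rank_ℚ(R)=1; free=3−1=2
SNF(R) diag = [2] → torsion [2]

Answer: M ≅ ℤ^2 ⊕ ℤ/2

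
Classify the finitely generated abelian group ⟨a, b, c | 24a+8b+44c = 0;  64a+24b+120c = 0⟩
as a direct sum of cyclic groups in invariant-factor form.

rank_ℚ(R)=2; free=3−2=1
SNF(R) diag = [4, 8] → torsion [4, 8]

Answer: M ≅ ℤ^1 ⊕ ℤ/4 ⊕ ℤ/8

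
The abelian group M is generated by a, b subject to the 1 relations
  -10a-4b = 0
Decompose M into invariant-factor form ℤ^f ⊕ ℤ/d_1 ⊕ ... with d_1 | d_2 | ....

Answer: M ≅ ℤ^1 ⊕ ℤ/2

Derivation:
rank_ℚ(R)=1; free=2−1=1
SNF(R) diag = [2] → torsion [2]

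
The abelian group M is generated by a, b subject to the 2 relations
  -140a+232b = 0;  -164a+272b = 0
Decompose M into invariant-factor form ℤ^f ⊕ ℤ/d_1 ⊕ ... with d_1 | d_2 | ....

rank_ℚ(R)=2; free=2−2=0
SNF(R) diag = [4, 8] → torsion [4, 8]

Answer: M ≅ ℤ/4 ⊕ ℤ/8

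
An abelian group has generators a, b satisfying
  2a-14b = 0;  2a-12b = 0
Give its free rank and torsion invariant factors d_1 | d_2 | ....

Answer: M ≅ ℤ/2 ⊕ ℤ/2

Derivation:
rank_ℚ(R)=2; free=2−2=0
SNF(R) diag = [2, 2] → torsion [2, 2]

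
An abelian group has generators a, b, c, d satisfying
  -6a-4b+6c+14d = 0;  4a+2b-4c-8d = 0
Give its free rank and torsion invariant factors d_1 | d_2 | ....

rank_ℚ(R)=2; free=4−2=2
SNF(R) diag = [2, 2] → torsion [2, 2]

Answer: M ≅ ℤ^2 ⊕ ℤ/2 ⊕ ℤ/2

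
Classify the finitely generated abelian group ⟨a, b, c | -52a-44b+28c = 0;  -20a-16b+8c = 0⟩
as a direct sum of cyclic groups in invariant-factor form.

rank_ℚ(R)=2; free=3−2=1
SNF(R) diag = [4, 12] → torsion [4, 12]

Answer: M ≅ ℤ^1 ⊕ ℤ/4 ⊕ ℤ/12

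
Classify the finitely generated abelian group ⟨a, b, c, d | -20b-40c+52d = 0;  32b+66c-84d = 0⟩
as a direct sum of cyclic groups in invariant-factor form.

Answer: M ≅ ℤ^2 ⊕ ℤ/2 ⊕ ℤ/4

Derivation:
rank_ℚ(R)=2; free=4−2=2
SNF(R) diag = [2, 4] → torsion [2, 4]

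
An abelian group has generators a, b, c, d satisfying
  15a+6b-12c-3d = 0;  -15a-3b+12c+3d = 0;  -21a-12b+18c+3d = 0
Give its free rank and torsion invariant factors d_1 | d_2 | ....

rank_ℚ(R)=3; free=4−3=1
SNF(R) diag = [3, 3, 6] → torsion [3, 3, 6]

Answer: M ≅ ℤ^1 ⊕ ℤ/3 ⊕ ℤ/3 ⊕ ℤ/6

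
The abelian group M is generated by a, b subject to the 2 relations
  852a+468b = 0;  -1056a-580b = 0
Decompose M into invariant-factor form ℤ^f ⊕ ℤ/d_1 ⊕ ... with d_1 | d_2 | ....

Answer: M ≅ ℤ/4 ⊕ ℤ/12

Derivation:
rank_ℚ(R)=2; free=2−2=0
SNF(R) diag = [4, 12] → torsion [4, 12]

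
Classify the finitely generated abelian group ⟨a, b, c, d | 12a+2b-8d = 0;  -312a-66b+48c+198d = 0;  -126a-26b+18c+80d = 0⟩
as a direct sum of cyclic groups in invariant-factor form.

Answer: M ≅ ℤ^1 ⊕ ℤ/2 ⊕ ℤ/6 ⊕ ℤ/6

Derivation:
rank_ℚ(R)=3; free=4−3=1
SNF(R) diag = [2, 6, 6] → torsion [2, 6, 6]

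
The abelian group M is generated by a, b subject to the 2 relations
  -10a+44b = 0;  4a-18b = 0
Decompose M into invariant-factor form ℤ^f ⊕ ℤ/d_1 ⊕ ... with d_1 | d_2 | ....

Answer: M ≅ ℤ/2 ⊕ ℤ/2

Derivation:
rank_ℚ(R)=2; free=2−2=0
SNF(R) diag = [2, 2] → torsion [2, 2]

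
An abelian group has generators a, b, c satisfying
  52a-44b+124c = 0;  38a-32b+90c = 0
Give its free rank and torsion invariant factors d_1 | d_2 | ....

Answer: M ≅ ℤ^1 ⊕ ℤ/2 ⊕ ℤ/4

Derivation:
rank_ℚ(R)=2; free=3−2=1
SNF(R) diag = [2, 4] → torsion [2, 4]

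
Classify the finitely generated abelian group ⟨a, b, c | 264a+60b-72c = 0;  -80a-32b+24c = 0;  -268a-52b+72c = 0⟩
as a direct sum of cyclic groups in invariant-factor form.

Answer: M ≅ ℤ/4 ⊕ ℤ/12 ⊕ ℤ/24

Derivation:
rank_ℚ(R)=3; free=3−3=0
SNF(R) diag = [4, 12, 24] → torsion [4, 12, 24]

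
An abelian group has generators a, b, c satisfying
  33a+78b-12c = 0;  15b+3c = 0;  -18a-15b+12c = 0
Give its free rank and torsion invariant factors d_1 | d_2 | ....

Answer: M ≅ ℤ/3 ⊕ ℤ/3 ⊕ ℤ/3

Derivation:
rank_ℚ(R)=3; free=3−3=0
SNF(R) diag = [3, 3, 3] → torsion [3, 3, 3]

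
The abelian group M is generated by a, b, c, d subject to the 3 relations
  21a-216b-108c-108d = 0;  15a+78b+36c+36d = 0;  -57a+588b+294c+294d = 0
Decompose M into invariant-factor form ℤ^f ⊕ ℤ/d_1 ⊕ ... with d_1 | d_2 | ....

Answer: M ≅ ℤ^1 ⊕ ℤ/3 ⊕ ℤ/6 ⊕ ℤ/6

Derivation:
rank_ℚ(R)=3; free=4−3=1
SNF(R) diag = [3, 6, 6] → torsion [3, 6, 6]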